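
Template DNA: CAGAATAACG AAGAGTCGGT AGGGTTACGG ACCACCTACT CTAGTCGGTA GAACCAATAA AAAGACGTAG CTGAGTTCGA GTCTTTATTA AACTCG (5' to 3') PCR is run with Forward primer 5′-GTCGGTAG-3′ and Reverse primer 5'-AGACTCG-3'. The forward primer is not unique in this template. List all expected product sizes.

70 bp, 41 bp

The forward primer GTCGGTAG matches the top strand at positions 15–22, 44–51.
The reverse primer's reverse complement is CGAGTCT, matching at positions 78–84.
Each forward site pairs with the reverse site to give a product ending at position 84: sizes 70, 41 bp.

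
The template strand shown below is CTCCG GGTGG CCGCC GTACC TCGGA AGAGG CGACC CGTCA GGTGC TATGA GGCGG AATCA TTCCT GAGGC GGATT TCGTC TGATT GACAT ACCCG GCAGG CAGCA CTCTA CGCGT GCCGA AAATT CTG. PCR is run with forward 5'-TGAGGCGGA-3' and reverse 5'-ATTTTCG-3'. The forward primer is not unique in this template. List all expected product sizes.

77 bp, 60 bp

The forward primer TGAGGCGGA matches the top strand at positions 48–56, 65–73.
The reverse primer's reverse complement is CGAAAAT, matching at positions 118–124.
Each forward site pairs with the reverse site to give a product ending at position 124: sizes 77, 60 bp.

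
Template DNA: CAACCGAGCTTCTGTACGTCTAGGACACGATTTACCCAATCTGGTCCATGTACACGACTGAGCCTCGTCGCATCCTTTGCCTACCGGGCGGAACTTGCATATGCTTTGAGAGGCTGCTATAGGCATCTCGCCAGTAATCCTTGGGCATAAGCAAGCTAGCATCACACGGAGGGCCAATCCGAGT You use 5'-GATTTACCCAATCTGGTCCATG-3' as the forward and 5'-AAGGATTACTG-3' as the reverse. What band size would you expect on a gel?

114 bp

Forward primer GATTTACCCAATCTGGTCCATG is found on the top strand at positions 29–50.
Taking the reverse complement of AAGGATTACTG gives CAGTAATCCTT, found at positions 132–142 on the template; the primer anneals here to the top strand with its 3' end pointing upstream.
Product length = (reverse-primer end) − (forward-primer start) + 1 = 142 − 29 + 1 = 114 bp.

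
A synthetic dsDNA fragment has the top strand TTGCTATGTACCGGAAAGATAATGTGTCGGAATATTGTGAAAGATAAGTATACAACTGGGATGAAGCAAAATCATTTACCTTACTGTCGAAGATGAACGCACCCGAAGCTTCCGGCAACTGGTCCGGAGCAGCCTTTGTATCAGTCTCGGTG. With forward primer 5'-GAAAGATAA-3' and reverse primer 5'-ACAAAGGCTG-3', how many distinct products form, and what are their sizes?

Two products: 126 bp, 101 bp

The forward primer GAAAGATAA matches the top strand at positions 14–22, 39–47.
The reverse primer's reverse complement is CAGCCTTTGT, matching at positions 130–139.
Each forward site pairs with the reverse site to give a product ending at position 139: sizes 126, 101 bp.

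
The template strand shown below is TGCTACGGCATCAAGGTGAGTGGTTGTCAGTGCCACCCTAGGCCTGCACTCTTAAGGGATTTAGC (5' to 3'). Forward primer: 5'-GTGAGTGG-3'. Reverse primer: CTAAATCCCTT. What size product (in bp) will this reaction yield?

The forward primer matches the template at positions 16–23.
Reverse complement of the reverse primer: AAGGGATTTAG. This occurs on the top strand at positions 54–64.
The product runs from position 16 to position 64, so its length is 64 − 16 + 1 = 49 bp.

49 bp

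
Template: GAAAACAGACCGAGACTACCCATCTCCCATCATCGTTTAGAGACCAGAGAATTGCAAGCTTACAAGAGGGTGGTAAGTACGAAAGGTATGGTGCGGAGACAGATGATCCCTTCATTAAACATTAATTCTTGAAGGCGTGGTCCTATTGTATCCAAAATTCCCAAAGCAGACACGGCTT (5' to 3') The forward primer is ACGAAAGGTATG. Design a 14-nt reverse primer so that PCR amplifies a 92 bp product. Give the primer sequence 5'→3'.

5'-TCTGCTTTGGGAAT-3'

The forward primer binds at positions 79–90, so a 92 bp product ends at position 79 + 92 − 1 = 170.
The reverse primer anneals to the top strand over positions 157–170, i.e. to ATTCCCAAAGCAGA.
Its sequence written 5'→3' is the reverse complement: TCTGCTTTGGGAAT.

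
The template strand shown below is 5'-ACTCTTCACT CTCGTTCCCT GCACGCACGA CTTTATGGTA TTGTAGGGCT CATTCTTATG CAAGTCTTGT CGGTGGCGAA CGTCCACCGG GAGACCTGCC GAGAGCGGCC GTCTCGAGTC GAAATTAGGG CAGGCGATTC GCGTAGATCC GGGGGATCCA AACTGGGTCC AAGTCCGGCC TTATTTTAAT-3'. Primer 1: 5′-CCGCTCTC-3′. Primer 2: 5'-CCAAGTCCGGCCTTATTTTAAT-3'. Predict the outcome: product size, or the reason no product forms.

Primer 1 (CCGCTCTC) has reverse complement GAGAGCGG, which matches the top strand at positions 101–108; primer 1 anneals to the top strand there with its 3' end pointing upstream toward position 101.
Primer 2 (CCAAGTCCGGCCTTATTTTAAT) matches the top strand directly at positions 169–190; it anneals to the bottom strand with its 3' end pointing downstream toward position 190.
The 3' ends diverge (primer 1 extends toward position 1, primer 2 toward position 190), so the primers never converge on a shared product.

No product — the primers' 3' ends point away from each other.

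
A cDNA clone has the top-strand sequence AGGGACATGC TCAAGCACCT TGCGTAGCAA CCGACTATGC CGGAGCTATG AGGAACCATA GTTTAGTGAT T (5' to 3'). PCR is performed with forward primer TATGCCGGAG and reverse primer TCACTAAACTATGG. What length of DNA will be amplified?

34 bp

Forward primer TATGCCGGAG is found on the top strand at positions 36–45.
Reverse complement of the reverse primer: CCATAGTTTAGTGA. This occurs on the top strand at positions 56–69.
The product runs from position 36 to position 69, so its length is 69 − 36 + 1 = 34 bp.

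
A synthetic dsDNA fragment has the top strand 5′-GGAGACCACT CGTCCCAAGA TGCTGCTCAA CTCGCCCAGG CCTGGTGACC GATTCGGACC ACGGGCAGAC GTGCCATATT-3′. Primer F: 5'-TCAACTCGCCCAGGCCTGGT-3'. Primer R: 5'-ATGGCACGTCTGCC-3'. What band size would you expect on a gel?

51 bp

Forward primer TCAACTCGCCCAGGCCTGGT is found on the top strand at positions 27–46.
Taking the reverse complement of ATGGCACGTCTGCC gives GGCAGACGTGCCAT, found at positions 64–77 on the template; the primer anneals here to the top strand with its 3' end pointing upstream.
The product runs from position 27 to position 77, so its length is 77 − 27 + 1 = 51 bp.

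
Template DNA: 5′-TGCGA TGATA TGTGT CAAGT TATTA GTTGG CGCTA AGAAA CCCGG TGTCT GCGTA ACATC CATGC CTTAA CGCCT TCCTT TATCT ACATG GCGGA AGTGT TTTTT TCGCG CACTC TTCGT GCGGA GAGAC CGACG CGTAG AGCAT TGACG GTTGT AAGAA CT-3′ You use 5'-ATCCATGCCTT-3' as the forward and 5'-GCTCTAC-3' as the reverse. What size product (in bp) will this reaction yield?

86 bp

Forward primer ATCCATGCCTT is found on the top strand at positions 58–68.
Taking the reverse complement of GCTCTAC gives GTAGAGC, found at positions 137–143 on the template; the primer anneals here to the top strand with its 3' end pointing upstream.
Amplicon spans positions 58–143: 86 bp.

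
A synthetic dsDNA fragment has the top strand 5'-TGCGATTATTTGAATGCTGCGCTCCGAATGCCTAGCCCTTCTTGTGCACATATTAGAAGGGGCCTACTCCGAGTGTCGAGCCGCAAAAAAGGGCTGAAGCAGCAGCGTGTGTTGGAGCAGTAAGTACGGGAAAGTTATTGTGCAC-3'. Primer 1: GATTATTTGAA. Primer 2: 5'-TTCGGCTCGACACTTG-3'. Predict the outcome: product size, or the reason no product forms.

No product — primer 2 has no binding site in the template.

Primer 2 (TTCGGCTCGACACTTG) does not match the top strand, and its reverse complement CAAGTGTCGAGCCGAA does not match either.
With no annealing site for primer 2, no amplification occurs.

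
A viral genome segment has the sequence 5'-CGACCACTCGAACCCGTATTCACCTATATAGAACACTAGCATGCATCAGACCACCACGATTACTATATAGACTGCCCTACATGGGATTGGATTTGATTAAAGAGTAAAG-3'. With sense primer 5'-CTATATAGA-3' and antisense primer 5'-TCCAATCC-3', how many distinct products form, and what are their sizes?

The forward primer CTATATAGA matches the top strand at positions 24–32, 63–71.
The reverse primer's reverse complement is GGATTGGA, matching at positions 84–91.
Each forward site pairs with the reverse site to give a product ending at position 91: sizes 68, 29 bp.

Two products: 68 bp, 29 bp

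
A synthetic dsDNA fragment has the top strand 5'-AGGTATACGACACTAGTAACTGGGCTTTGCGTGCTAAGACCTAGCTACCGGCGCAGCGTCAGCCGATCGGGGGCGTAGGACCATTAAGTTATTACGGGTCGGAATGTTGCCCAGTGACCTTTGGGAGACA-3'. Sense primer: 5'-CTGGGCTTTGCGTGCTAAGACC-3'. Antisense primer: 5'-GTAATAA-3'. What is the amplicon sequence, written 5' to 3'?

Scanning the template, CTGGGCTTTGCGTGCTAAGACC occurs at positions 20–41; this primer anneals to the bottom strand there with its 3' end pointing downstream.
The reverse primer's reverse complement is TTATTAC, which matches the template at positions 89–95.
The product is the template from position 20 through 95 (76 bp).

5'-CTGGGCTTTGCGTGCTAAGACCTAGCTACCGGCGCAGCGTCAGCCGATCGGGGGCGTAGGACCATTAAGTTATTAC-3'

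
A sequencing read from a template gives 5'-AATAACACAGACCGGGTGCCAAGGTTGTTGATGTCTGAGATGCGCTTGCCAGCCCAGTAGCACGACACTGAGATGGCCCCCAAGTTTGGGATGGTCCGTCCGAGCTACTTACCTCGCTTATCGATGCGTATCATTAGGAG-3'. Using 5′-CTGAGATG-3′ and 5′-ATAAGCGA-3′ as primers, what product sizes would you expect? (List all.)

The forward primer CTGAGATG matches the top strand at positions 35–42, 68–75.
The reverse primer's reverse complement is TCGCTTAT, matching at positions 114–121.
Each forward site pairs with the reverse site to give a product ending at position 121: sizes 87, 54 bp.

87 bp, 54 bp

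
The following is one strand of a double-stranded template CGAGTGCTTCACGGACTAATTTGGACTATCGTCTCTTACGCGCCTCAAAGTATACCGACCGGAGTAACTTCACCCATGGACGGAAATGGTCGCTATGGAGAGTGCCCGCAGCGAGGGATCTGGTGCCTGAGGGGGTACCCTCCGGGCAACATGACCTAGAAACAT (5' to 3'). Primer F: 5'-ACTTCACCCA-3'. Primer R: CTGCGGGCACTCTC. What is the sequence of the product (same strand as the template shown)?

The forward primer matches the template at positions 67–76.
Taking the reverse complement of CTGCGGGCACTCTC gives GAGAGTGCCCGCAG, found at positions 98–111 on the template; the primer anneals here to the top strand with its 3' end pointing upstream.
The product is the template from position 67 through 111 (45 bp).

5'-ACTTCACCCATGGACGGAAATGGTCGCTATGGAGAGTGCCCGCAG-3'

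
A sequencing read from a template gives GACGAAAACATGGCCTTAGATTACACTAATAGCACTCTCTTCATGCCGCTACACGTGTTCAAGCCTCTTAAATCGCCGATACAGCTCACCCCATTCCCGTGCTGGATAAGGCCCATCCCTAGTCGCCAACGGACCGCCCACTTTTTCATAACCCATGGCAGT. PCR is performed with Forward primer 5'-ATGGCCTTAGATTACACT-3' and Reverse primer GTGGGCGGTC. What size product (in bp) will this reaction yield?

132 bp

The forward primer matches the template at positions 10–27.
Taking the reverse complement of GTGGGCGGTC gives GACCGCCCAC, found at positions 132–141 on the template; the primer anneals here to the top strand with its 3' end pointing upstream.
Product length = (reverse-primer end) − (forward-primer start) + 1 = 141 − 10 + 1 = 132 bp.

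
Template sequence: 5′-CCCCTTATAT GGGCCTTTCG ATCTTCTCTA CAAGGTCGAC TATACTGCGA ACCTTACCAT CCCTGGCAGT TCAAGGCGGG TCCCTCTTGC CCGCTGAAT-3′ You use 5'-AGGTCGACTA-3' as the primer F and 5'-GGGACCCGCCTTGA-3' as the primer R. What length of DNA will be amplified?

Scanning the template, AGGTCGACTA occurs at positions 33–42; this primer anneals to the bottom strand there with its 3' end pointing downstream.
The reverse primer's reverse complement is TCAAGGCGGGTCCC, which matches the template at positions 71–84.
Product length = (reverse-primer end) − (forward-primer start) + 1 = 84 − 33 + 1 = 52 bp.

52 bp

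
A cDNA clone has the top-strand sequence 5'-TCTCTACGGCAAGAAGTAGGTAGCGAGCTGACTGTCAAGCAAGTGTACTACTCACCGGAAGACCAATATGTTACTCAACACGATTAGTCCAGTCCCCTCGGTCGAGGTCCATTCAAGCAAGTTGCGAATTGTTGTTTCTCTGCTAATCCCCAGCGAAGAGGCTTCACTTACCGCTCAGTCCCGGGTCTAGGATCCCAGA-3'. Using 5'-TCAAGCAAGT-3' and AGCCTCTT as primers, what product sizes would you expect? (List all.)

129 bp, 51 bp

The forward primer TCAAGCAAGT matches the top strand at positions 35–44, 113–122.
The reverse primer's reverse complement is AAGAGGCT, matching at positions 156–163.
Each forward site pairs with the reverse site to give a product ending at position 163: sizes 129, 51 bp.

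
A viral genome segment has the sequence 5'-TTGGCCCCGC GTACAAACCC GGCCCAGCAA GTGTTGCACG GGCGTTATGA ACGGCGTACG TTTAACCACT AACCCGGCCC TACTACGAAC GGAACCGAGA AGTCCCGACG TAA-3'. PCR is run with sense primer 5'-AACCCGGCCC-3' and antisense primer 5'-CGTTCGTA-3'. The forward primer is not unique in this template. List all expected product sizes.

76 bp, 21 bp

The forward primer AACCCGGCCC matches the top strand at positions 16–25, 71–80.
The reverse primer's reverse complement is TACGAACG, matching at positions 84–91.
Each forward site pairs with the reverse site to give a product ending at position 91: sizes 76, 21 bp.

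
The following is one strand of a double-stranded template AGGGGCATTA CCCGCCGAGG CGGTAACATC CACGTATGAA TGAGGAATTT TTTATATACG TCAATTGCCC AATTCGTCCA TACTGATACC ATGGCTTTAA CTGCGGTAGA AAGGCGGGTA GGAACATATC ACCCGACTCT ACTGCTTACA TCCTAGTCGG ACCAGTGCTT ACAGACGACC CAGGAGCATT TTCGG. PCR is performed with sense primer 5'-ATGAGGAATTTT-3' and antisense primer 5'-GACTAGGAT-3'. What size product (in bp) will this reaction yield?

119 bp

Scanning the template, ATGAGGAATTTT occurs at positions 40–51; this primer anneals to the bottom strand there with its 3' end pointing downstream.
The reverse primer's reverse complement is ATCCTAGTC, which matches the template at positions 150–158.
The product runs from position 40 to position 158, so its length is 158 − 40 + 1 = 119 bp.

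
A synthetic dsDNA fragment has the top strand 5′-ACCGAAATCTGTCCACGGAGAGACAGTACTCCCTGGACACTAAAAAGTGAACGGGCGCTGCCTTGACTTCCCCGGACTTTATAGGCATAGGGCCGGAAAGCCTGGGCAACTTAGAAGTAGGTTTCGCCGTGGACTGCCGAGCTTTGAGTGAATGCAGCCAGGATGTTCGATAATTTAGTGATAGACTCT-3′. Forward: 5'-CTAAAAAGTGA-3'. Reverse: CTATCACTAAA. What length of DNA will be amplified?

Forward primer CTAAAAAGTGA is found on the top strand at positions 40–50.
Reverse complement of the reverse primer: TTTAGTGATAG. This occurs on the top strand at positions 174–184.
Product length = (reverse-primer end) − (forward-primer start) + 1 = 184 − 40 + 1 = 145 bp.

145 bp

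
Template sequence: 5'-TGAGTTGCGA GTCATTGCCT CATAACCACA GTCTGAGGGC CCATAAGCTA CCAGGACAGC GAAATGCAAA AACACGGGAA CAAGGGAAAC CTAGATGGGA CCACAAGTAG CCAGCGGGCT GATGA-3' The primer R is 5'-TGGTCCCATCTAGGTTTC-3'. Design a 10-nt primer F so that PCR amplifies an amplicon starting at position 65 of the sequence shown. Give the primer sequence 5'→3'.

5'-TGCAAAAACA-3'

The reverse primer's reverse complement GAAACCTAGATGGGACCA matches the template at positions 86–103; the product starts at position 65.
The forward primer is identical to the top strand over positions 65–74: TGCAAAAACA.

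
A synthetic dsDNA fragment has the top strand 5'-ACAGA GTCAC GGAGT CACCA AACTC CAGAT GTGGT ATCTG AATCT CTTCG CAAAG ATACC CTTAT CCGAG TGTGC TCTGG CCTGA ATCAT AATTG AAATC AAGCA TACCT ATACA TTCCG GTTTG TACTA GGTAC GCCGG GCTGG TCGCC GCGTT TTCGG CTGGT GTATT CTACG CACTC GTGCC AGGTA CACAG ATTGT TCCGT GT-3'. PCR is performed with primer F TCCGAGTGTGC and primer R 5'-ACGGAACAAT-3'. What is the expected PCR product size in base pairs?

141 bp

Scanning the template, TCCGAGTGTGC occurs at positions 65–75; this primer anneals to the bottom strand there with its 3' end pointing downstream.
The reverse primer's reverse complement is ATTGTTCCGT, which matches the template at positions 196–205.
Amplicon spans positions 65–205: 141 bp.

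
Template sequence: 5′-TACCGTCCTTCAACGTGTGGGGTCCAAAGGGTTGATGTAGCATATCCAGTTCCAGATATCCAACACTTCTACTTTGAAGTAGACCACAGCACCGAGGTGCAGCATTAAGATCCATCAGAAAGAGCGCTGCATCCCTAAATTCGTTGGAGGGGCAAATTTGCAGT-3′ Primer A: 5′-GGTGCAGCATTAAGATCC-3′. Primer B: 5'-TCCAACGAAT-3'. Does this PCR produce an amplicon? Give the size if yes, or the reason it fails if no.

Primer A (GGTGCAGCATTAAGATCC) matches the top strand at positions 96–113; it acts as a forward primer.
Primer B's reverse complement is ATTCGTTGGA, matching the top strand at positions 139–148; it acts as a reverse primer.
The 3' ends face each other across positions 96–148, giving a 53 bp product.

Yes — a 53 bp product.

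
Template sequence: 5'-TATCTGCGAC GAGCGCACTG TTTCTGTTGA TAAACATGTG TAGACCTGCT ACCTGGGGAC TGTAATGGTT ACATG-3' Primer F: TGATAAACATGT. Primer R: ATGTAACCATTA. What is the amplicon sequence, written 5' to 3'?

Scanning the template, TGATAAACATGT occurs at positions 28–39; this primer anneals to the bottom strand there with its 3' end pointing downstream.
The reverse primer's reverse complement is TAATGGTTACAT, which matches the template at positions 63–74.
The product is the template from position 28 through 74 (47 bp).

5'-TGATAAACATGTGTAGACCTGCTACCTGGGGACTGTAATGGTTACAT-3'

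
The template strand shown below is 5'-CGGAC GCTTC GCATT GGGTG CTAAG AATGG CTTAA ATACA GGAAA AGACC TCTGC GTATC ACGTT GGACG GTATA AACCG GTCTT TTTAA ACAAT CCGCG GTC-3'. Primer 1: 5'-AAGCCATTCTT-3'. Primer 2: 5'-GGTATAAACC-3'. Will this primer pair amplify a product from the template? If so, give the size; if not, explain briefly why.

No product — the primers' 3' ends point away from each other.

Primer 1 (AAGCCATTCTT) has reverse complement AAGAATGGCTT, which matches the top strand at positions 23–33; primer 1 anneals to the top strand there with its 3' end pointing upstream toward position 23.
Primer 2 (GGTATAAACC) matches the top strand directly at positions 70–79; it anneals to the bottom strand with its 3' end pointing downstream toward position 79.
The 3' ends diverge (primer 1 extends toward position 1, primer 2 toward position 103), so the primers never converge on a shared product.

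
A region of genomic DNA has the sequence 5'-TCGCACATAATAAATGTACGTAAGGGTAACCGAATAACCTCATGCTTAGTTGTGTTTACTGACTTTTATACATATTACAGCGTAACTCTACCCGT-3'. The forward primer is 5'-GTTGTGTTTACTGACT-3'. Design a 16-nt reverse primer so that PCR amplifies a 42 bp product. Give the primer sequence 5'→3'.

5'-TAGAGTTACGCTGTAA-3'

The forward primer binds at positions 49–64, so a 42 bp product ends at position 49 + 42 − 1 = 90.
The reverse primer anneals to the top strand over positions 75–90, i.e. to TTACAGCGTAACTCTA.
Its sequence written 5'→3' is the reverse complement: TAGAGTTACGCTGTAA.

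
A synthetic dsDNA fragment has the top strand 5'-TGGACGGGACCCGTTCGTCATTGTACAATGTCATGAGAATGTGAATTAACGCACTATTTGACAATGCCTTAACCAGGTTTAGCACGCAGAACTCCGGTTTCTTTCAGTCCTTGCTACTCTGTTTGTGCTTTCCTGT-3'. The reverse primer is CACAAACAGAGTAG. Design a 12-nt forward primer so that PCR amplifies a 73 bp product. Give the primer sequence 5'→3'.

The reverse primer's reverse complement CTACTCTGTTTGTG matches the template at positions 114–127, so the product ends at position 127.
A 73 bp product then starts at position 127 − 73 + 1 = 55.
The forward primer is identical to the top strand there: TATTTGACAATG.

5'-TATTTGACAATG-3'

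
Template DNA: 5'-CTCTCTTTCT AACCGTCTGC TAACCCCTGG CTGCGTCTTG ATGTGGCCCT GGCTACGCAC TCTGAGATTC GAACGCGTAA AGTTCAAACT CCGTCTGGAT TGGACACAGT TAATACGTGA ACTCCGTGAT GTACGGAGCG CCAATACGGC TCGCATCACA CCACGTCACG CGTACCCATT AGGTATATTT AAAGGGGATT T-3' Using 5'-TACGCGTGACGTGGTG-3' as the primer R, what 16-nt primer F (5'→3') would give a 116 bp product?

5'-ACTCTGAGATTCGAAC-3'

The reverse primer's reverse complement CACCACGTCACGCGTA matches the template at positions 159–174, so the product ends at position 174.
A 116 bp product then starts at position 174 − 116 + 1 = 59.
The forward primer is identical to the top strand there: ACTCTGAGATTCGAAC.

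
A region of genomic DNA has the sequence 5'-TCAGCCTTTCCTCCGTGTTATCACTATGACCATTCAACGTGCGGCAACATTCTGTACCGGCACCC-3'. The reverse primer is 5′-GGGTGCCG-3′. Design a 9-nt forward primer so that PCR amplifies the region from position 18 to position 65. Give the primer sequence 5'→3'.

The reverse primer's reverse complement CGGCACCC matches the template at positions 58–65; the product starts at position 18.
The forward primer is identical to the top strand over positions 18–26: TTATCACTA.

5'-TTATCACTA-3'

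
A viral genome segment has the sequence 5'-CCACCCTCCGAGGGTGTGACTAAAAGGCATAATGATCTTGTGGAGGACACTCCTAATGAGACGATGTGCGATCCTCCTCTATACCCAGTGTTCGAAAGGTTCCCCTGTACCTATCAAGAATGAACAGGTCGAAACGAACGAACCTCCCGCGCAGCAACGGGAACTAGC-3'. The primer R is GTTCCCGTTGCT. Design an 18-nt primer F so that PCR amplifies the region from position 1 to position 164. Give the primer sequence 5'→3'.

The reverse primer's reverse complement AGCAACGGGAAC matches the template at positions 153–164; the product starts at position 1.
The forward primer is identical to the top strand over positions 1–18: CCACCCTCCGAGGGTGTG.

5'-CCACCCTCCGAGGGTGTG-3'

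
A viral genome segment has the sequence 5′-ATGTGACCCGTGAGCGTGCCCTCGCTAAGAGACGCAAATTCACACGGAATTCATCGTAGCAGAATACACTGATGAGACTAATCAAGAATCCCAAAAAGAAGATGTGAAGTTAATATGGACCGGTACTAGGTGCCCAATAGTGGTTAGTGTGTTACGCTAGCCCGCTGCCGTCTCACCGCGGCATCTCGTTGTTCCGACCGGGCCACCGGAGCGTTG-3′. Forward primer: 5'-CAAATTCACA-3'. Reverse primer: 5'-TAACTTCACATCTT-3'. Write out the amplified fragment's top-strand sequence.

5'-CAAATTCACACGGAATTCATCGTAGCAGAATACACTGATGAGACTAATCAAGAATCCCAAAAAGAAGATGTGAAGTTA-3'

The forward primer matches the template at positions 35–44.
The reverse primer's reverse complement is AAGATGTGAAGTTA, which matches the template at positions 99–112.
The product is the template from position 35 through 112 (78 bp).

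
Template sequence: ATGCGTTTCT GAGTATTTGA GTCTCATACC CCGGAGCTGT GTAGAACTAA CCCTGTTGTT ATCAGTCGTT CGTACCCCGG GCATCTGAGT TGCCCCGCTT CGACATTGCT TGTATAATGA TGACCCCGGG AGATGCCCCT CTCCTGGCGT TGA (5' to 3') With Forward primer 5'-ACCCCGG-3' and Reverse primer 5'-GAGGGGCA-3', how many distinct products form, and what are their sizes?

The forward primer ACCCCGG matches the top strand at positions 28–34, 74–80, 123–129.
The reverse primer's reverse complement is TGCCCCTC, matching at positions 134–141.
Each forward site pairs with the reverse site to give a product ending at position 141: sizes 114, 68, 19 bp.

Three products: 114 bp, 68 bp, 19 bp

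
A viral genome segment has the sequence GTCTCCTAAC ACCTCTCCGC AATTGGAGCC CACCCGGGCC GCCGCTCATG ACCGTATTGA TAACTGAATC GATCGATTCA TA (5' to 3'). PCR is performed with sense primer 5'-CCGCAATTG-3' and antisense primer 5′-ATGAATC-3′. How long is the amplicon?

Scanning the template, CCGCAATTG occurs at positions 17–25; this primer anneals to the bottom strand there with its 3' end pointing downstream.
Taking the reverse complement of ATGAATC gives GATTCAT, found at positions 75–81 on the template; the primer anneals here to the top strand with its 3' end pointing upstream.
Amplicon spans positions 17–81: 65 bp.

65 bp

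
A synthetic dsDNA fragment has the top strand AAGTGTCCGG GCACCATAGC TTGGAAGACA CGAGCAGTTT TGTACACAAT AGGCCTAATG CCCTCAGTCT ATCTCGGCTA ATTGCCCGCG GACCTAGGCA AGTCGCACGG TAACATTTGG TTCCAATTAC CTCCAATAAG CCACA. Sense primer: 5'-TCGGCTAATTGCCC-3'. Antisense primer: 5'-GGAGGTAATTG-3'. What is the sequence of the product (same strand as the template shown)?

Forward primer TCGGCTAATTGCCC is found on the top strand at positions 74–87.
The reverse primer's reverse complement is CAATTACCTCC, which matches the template at positions 124–134.
The product is the template from position 74 through 134 (61 bp).

5'-TCGGCTAATTGCCCGCGGACCTAGGCAAGTCGCACGGTAACATTTGGTTCCAATTACCTCC-3'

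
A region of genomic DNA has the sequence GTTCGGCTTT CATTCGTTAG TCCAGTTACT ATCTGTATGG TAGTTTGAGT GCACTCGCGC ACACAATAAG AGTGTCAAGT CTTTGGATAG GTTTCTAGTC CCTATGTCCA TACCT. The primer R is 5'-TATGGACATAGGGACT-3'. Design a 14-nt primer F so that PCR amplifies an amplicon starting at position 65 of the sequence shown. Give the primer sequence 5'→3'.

The reverse primer's reverse complement AGTCCCTATGTCCATA matches the template at positions 97–112; the product starts at position 65.
The forward primer is identical to the top strand over positions 65–78: AATAAGAGTGTCAA.

5'-AATAAGAGTGTCAA-3'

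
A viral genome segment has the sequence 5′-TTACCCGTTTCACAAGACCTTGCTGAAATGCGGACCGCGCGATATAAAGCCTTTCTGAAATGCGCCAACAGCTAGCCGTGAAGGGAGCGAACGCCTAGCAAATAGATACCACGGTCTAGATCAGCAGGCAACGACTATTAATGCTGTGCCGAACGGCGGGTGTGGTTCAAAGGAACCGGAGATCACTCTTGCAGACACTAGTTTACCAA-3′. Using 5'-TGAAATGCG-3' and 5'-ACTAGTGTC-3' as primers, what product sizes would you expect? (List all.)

179 bp, 147 bp

The forward primer TGAAATGCG matches the top strand at positions 24–32, 56–64.
The reverse primer's reverse complement is GACACTAGT, matching at positions 194–202.
Each forward site pairs with the reverse site to give a product ending at position 202: sizes 179, 147 bp.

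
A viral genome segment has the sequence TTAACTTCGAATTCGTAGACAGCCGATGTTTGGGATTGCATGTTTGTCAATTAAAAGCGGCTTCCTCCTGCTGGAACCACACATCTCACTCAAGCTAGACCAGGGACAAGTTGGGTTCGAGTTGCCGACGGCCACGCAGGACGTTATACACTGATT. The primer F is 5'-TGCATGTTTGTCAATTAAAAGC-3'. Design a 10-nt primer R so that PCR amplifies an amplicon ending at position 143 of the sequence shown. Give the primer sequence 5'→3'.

The forward primer binds at positions 37–58; the product's 3' end on the top strand is position 143.
The reverse primer anneals to the top strand over positions 134–143, i.e. to ACGCAGGACG.
Its sequence written 5'→3' is the reverse complement: CGTCCTGCGT.

5'-CGTCCTGCGT-3'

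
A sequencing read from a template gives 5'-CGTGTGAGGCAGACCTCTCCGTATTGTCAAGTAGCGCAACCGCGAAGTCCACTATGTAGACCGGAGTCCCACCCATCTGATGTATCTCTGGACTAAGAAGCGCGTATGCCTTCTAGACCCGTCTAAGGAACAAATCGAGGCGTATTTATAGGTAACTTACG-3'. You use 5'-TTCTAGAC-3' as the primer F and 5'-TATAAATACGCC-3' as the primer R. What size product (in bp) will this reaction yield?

40 bp

The forward primer matches the template at positions 111–118.
Taking the reverse complement of TATAAATACGCC gives GGCGTATTTATA, found at positions 139–150 on the template; the primer anneals here to the top strand with its 3' end pointing upstream.
The product runs from position 111 to position 150, so its length is 150 − 111 + 1 = 40 bp.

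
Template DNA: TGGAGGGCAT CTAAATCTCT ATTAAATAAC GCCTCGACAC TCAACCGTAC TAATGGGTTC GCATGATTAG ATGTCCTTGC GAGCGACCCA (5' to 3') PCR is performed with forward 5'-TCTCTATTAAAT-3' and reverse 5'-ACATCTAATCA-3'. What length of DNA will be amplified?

59 bp

The forward primer matches the template at positions 16–27.
Taking the reverse complement of ACATCTAATCA gives TGATTAGATGT, found at positions 64–74 on the template; the primer anneals here to the top strand with its 3' end pointing upstream.
Product length = (reverse-primer end) − (forward-primer start) + 1 = 74 − 16 + 1 = 59 bp.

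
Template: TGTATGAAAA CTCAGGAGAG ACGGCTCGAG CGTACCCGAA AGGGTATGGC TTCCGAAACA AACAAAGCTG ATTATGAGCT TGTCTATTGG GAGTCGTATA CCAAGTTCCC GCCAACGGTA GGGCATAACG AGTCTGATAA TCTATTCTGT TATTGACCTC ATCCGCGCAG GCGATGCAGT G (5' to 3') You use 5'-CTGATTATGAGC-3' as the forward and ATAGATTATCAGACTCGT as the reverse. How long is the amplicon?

78 bp

The forward primer matches the template at positions 68–79.
Taking the reverse complement of ATAGATTATCAGACTCGT gives ACGAGTCTGATAATCTAT, found at positions 128–145 on the template; the primer anneals here to the top strand with its 3' end pointing upstream.
Amplicon spans positions 68–145: 78 bp.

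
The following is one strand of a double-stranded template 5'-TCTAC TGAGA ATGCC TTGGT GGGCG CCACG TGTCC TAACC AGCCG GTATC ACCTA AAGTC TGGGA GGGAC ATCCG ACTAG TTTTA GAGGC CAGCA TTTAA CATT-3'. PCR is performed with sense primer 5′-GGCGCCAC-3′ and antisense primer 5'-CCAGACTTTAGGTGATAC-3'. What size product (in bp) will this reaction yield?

Forward primer GGCGCCAC is found on the top strand at positions 22–29.
Taking the reverse complement of CCAGACTTTAGGTGATAC gives GTATCACCTAAAGTCTGG, found at positions 46–63 on the template; the primer anneals here to the top strand with its 3' end pointing upstream.
The product runs from position 22 to position 63, so its length is 63 − 22 + 1 = 42 bp.

42 bp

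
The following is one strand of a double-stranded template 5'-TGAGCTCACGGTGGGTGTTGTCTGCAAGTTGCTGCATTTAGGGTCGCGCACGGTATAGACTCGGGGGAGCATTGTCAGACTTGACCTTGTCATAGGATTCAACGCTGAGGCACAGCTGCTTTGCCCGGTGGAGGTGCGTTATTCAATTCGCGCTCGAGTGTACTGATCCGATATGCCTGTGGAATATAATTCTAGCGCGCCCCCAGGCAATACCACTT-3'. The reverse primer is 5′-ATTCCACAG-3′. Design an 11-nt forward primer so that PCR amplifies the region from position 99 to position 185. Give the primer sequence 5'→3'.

The reverse primer's reverse complement CTGTGGAAT matches the template at positions 177–185; the product starts at position 99.
The forward primer is identical to the top strand over positions 99–109: TCAACGCTGAG.

5'-TCAACGCTGAG-3'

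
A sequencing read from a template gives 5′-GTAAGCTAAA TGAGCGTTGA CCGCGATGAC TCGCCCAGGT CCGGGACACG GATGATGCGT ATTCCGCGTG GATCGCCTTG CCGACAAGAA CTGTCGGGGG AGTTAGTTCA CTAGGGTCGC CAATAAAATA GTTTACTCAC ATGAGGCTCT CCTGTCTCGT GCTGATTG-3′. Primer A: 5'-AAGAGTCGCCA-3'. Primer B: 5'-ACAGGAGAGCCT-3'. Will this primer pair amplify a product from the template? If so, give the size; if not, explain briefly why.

Primer A (AAGAGTCGCCA) does not match the top strand, and its reverse complement TGGCGACTCTT does not match either.
With no annealing site for primer A, no amplification occurs.

No product — primer A has no binding site in the template.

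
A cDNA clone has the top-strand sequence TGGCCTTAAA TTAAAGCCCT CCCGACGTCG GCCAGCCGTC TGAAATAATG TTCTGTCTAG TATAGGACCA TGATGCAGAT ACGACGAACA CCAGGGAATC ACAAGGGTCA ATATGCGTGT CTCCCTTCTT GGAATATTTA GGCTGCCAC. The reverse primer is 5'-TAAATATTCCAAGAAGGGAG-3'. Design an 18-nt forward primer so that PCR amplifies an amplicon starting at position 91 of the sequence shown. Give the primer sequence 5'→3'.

The reverse primer's reverse complement CTCCCTTCTTGGAATATTTA matches the template at positions 121–140; the product starts at position 91.
The forward primer is identical to the top strand over positions 91–108: CCAGGGAATCACAAGGGT.

5'-CCAGGGAATCACAAGGGT-3'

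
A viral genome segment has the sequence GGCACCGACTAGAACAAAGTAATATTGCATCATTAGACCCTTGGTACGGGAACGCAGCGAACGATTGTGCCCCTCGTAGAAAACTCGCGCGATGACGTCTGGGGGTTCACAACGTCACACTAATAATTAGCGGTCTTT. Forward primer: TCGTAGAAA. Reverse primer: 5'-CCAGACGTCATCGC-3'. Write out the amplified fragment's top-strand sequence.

Scanning the template, TCGTAGAAA occurs at positions 74–82; this primer anneals to the bottom strand there with its 3' end pointing downstream.
The reverse primer's reverse complement is GCGATGACGTCTGG, which matches the template at positions 89–102.
The product is the template from position 74 through 102 (29 bp).

5'-TCGTAGAAAACTCGCGCGATGACGTCTGG-3'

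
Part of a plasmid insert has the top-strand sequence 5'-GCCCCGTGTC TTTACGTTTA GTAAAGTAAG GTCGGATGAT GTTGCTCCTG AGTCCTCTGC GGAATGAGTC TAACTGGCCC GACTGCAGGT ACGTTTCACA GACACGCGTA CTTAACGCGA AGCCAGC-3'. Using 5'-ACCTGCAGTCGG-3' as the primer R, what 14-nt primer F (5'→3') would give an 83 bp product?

The reverse primer's reverse complement CCGACTGCAGGT matches the template at positions 79–90, so the product ends at position 90.
An 83 bp product then starts at position 90 − 83 + 1 = 8.
The forward primer is identical to the top strand there: GTCTTTACGTTTAG.

5'-GTCTTTACGTTTAG-3'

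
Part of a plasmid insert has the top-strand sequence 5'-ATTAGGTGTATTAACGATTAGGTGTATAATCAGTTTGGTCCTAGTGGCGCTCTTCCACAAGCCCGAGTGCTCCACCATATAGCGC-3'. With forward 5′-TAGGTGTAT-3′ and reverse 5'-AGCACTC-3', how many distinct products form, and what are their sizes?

The forward primer TAGGTGTAT matches the top strand at positions 3–11, 19–27.
The reverse primer's reverse complement is GAGTGCT, matching at positions 65–71.
Each forward site pairs with the reverse site to give a product ending at position 71: sizes 69, 53 bp.

Two products: 69 bp, 53 bp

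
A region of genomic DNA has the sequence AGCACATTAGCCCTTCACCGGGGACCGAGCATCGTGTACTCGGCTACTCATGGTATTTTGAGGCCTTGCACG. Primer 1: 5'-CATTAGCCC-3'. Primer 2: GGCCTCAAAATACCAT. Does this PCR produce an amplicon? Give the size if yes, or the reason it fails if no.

Yes — a 61 bp product.

Primer 1 (CATTAGCCC) matches the top strand at positions 5–13; it acts as a forward primer.
Primer 2's reverse complement is ATGGTATTTTGAGGCC, matching the top strand at positions 50–65; it acts as a reverse primer.
The 3' ends face each other across positions 5–65, giving a 61 bp product.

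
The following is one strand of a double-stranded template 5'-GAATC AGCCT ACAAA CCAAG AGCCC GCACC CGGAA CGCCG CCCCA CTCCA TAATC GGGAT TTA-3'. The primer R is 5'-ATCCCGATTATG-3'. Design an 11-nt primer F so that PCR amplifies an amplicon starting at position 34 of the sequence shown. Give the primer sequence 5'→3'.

The reverse primer's reverse complement CATAATCGGGAT matches the template at positions 49–60; the product starts at position 34.
The forward primer is identical to the top strand over positions 34–44: AACGCCGCCCC.

5'-AACGCCGCCCC-3'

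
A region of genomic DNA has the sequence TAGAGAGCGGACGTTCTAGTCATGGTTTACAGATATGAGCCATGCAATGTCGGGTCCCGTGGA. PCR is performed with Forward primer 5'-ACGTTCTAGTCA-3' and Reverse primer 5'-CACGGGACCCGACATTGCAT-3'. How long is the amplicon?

51 bp

Forward primer ACGTTCTAGTCA is found on the top strand at positions 11–22.
Reverse complement of the reverse primer: ATGCAATGTCGGGTCCCGTG. This occurs on the top strand at positions 42–61.
Amplicon spans positions 11–61: 51 bp.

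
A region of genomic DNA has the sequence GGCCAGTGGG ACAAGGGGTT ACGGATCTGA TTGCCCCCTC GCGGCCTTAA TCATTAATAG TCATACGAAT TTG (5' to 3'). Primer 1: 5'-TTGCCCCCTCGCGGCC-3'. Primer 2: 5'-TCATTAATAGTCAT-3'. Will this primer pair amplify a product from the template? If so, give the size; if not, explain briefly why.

Primer 1 (TTGCCCCCTCGCGGCC) matches the top strand at positions 31–46 (3' end points downstream).
Primer 2 (TCATTAATAGTCAT) also matches the top strand directly, at positions 51–64 — its reverse complement ATGACTATTAATGA is not present.
Both primers anneal to the bottom strand with 3' ends pointing the same way, so neither can prime synthesis back toward the other.

No product — both primers anneal to the same strand and extend in the same direction.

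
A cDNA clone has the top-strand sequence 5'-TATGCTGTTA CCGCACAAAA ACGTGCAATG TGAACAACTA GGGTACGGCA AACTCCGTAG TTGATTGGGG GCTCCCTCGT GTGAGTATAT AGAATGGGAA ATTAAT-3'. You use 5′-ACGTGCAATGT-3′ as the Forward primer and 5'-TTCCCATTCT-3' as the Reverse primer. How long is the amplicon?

80 bp

Forward primer ACGTGCAATGT is found on the top strand at positions 21–31.
Taking the reverse complement of TTCCCATTCT gives AGAATGGGAA, found at positions 91–100 on the template; the primer anneals here to the top strand with its 3' end pointing upstream.
Product length = (reverse-primer end) − (forward-primer start) + 1 = 100 − 21 + 1 = 80 bp.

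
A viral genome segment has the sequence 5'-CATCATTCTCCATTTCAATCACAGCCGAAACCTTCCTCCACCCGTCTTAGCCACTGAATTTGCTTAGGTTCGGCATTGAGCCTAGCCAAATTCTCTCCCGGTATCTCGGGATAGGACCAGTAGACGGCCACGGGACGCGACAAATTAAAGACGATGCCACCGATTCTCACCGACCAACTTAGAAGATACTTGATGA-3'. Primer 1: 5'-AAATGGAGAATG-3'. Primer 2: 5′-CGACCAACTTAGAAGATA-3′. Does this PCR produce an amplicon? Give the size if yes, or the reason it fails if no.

Primer 1 (AAATGGAGAATG) has reverse complement CATTCTCCATTT, which matches the top strand at positions 4–15; primer 1 anneals to the top strand there with its 3' end pointing upstream toward position 4.
Primer 2 (CGACCAACTTAGAAGATA) matches the top strand directly at positions 171–188; it anneals to the bottom strand with its 3' end pointing downstream toward position 188.
The 3' ends diverge (primer 1 extends toward position 1, primer 2 toward position 196), so the primers never converge on a shared product.

No product — the primers' 3' ends point away from each other.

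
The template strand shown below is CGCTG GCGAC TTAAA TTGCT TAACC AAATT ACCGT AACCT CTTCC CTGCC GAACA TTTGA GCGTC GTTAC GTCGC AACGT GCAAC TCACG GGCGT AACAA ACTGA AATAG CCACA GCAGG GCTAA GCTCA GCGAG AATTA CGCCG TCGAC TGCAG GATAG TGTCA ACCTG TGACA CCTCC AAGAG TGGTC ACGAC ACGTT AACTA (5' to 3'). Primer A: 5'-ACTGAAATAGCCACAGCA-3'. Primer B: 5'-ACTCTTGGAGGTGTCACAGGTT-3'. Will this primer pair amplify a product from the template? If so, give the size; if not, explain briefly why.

Primer A (ACTGAAATAGCCACAGCA) matches the top strand at positions 101–118; it acts as a forward primer.
Primer B's reverse complement is AACCTGTGACACCTCCAAGAGT, matching the top strand at positions 165–186; it acts as a reverse primer.
The 3' ends face each other across positions 101–186, giving an 86 bp product.

Yes — an 86 bp product.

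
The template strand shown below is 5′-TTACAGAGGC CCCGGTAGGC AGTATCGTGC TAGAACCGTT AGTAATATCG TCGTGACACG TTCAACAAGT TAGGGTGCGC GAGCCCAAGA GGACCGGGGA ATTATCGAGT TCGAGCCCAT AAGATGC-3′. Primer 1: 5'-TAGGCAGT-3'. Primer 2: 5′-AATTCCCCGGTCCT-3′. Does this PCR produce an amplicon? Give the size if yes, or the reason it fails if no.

Primer 1 (TAGGCAGT) matches the top strand at positions 16–23; it acts as a forward primer.
Primer 2's reverse complement is AGGACCGGGGAATT, matching the top strand at positions 90–103; it acts as a reverse primer.
The 3' ends face each other across positions 16–103, giving an 88 bp product.

Yes — an 88 bp product.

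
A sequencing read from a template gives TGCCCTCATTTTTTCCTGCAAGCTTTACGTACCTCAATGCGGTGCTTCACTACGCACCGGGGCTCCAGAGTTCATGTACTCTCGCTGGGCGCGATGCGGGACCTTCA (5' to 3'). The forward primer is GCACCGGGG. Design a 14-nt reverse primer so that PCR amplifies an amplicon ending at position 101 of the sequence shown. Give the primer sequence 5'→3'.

The forward primer binds at positions 54–62; the product's 3' end on the top strand is position 101.
The reverse primer anneals to the top strand over positions 88–101, i.e. to GGCGCGATGCGGGA.
Its sequence written 5'→3' is the reverse complement: TCCCGCATCGCGCC.

5'-TCCCGCATCGCGCC-3'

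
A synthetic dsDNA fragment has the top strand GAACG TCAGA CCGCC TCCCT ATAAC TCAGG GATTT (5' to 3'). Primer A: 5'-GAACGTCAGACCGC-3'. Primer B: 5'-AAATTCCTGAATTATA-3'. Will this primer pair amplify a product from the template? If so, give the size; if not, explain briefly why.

No product — primer B has no binding site in the template.

Primer B (AAATTCCTGAATTATA) does not match the top strand, and its reverse complement TATAATTCAGGAATTT does not match either.
With no annealing site for primer B, no amplification occurs.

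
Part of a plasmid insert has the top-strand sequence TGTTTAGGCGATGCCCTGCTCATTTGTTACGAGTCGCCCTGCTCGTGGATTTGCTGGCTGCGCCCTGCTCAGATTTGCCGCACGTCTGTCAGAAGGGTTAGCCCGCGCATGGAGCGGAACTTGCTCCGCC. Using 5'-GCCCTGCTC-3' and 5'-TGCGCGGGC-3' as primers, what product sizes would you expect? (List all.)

The forward primer GCCCTGCTC matches the top strand at positions 13–21, 36–44, 62–70.
The reverse primer's reverse complement is GCCCGCGCA, matching at positions 101–109.
Each forward site pairs with the reverse site to give a product ending at position 109: sizes 97, 74, 48 bp.

97 bp, 74 bp, 48 bp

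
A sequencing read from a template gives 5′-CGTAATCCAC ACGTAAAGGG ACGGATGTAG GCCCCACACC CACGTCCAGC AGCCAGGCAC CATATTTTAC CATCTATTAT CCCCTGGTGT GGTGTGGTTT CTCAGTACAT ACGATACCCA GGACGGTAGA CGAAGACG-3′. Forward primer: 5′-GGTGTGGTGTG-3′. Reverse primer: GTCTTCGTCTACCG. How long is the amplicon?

Scanning the template, GGTGTGGTGTG occurs at positions 86–96; this primer anneals to the bottom strand there with its 3' end pointing downstream.
Reverse complement of the reverse primer: CGGTAGACGAAGAC. This occurs on the top strand at positions 124–137.
Amplicon spans positions 86–137: 52 bp.

52 bp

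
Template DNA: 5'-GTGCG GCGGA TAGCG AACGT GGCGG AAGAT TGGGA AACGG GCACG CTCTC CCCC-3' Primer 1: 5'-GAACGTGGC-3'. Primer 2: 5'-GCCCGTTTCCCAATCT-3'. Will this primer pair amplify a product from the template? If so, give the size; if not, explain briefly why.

Primer 1 (GAACGTGGC) matches the top strand at positions 15–23; it acts as a forward primer.
Primer 2's reverse complement is AGATTGGGAAACGGGC, matching the top strand at positions 27–42; it acts as a reverse primer.
The 3' ends face each other across positions 15–42, giving a 28 bp product.

Yes — a 28 bp product.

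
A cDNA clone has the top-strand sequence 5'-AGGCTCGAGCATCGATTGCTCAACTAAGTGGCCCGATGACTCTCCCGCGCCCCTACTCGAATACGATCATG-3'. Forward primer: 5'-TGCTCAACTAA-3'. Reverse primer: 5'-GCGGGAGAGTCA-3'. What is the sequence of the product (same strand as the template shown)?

The forward primer matches the template at positions 17–27.
Taking the reverse complement of GCGGGAGAGTCA gives TGACTCTCCCGC, found at positions 37–48 on the template; the primer anneals here to the top strand with its 3' end pointing upstream.
The product is the template from position 17 through 48 (32 bp).

5'-TGCTCAACTAAGTGGCCCGATGACTCTCCCGC-3'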